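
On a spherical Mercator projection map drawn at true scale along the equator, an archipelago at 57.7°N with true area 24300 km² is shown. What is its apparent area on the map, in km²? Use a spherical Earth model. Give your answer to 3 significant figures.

85100 km²

Mercator is conformal, so the point scale is isotropic: h = k = sec φ = 1/cos φ.
Areal scale = k² = sec²φ = 1/cos²(57.7°) = 1/0.5344² = 3.502.
Apparent area = 24300 × 3.502 ≈ 85100 km².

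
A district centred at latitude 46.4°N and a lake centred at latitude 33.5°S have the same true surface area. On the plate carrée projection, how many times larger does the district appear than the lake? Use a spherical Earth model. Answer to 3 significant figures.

For the equirectangular projection with φ₀ = 0 (plate carrée), h = 1 along meridians and k = sec φ along parallels.
Areal scale at 46.4°: h·k = 1.000 × 1.450 = 1.450.
Areal scale at 33.5°: h·k = 1.000 × 1.199 = 1.199.
Ratio = 1.450/1.199 ≈ 1.21.

1.21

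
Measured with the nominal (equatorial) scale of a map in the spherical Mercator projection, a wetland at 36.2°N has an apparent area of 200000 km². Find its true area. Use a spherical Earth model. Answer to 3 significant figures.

130000 km²

For Mercator, h = k = sec φ (a conformal cylindrical projection has a single point scale, 1/cos φ).
Areal scale = k² = sec²φ = 1/cos²(36.2°) = 1/0.8070² = 1.536.
True area = apparent / (areal scale) = 200000 / 1.536 ≈ 130000 km².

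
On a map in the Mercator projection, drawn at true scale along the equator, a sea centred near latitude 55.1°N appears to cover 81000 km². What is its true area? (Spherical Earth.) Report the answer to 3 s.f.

26500 km²

The Mercator projection is conformal; its linear scale factor is the same in every direction and equals sec φ = 1/cos φ.
Areal scale = k² = sec²φ = 1/cos²(55.1°) = 1/0.5721² = 3.055.
True area = apparent / (areal scale) = 81000 / 3.055 ≈ 26500 km².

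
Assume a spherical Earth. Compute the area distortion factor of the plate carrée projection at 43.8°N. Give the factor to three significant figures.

In the plate carrée (x = Rλ, y = Rφ), meridians are true-scale (h = 1) and parallels are stretched by k = sec φ.
Areal scale = h·k = 1 × sec φ; at 43.8°, h = 1.000, k = 1.386, so h·k = 1.386.

1.39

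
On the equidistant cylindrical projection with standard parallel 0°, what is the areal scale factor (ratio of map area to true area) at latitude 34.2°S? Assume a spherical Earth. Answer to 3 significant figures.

Plate carrée maps x = Rλ, y = Rφ. The meridian scale is h = 1 and the parallel scale is k = 1/cos φ = sec φ.
Areal scale = h·k = 1 × sec φ; at 34.2°, h = 1.000, k = 1.209, so h·k = 1.209.

1.21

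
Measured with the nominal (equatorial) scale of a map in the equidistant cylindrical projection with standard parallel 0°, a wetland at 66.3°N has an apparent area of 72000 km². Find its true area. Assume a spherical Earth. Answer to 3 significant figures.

Plate carrée maps x = Rλ, y = Rφ. The meridian scale is h = 1 and the parallel scale is k = 1/cos φ = sec φ.
Areal scale = h·k = 1 × sec φ; at 66.3°, h = 1.000, k = 2.488, so h·k = 2.488.
True area = apparent / (areal scale) = 72000 / 2.488 ≈ 28900 km².

28900 km²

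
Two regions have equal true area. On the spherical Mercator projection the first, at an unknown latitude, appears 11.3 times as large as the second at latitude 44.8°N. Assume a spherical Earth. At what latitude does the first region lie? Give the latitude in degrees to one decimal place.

77.8°

For equal true areas on Mercator, apparent areas scale as sec²φ, so the ratio is cos²φ₂ / cos²φ₁.
cos²φ₂ / cos²φ₁ = 11.3  ⇒  cos φ₁ = cos 44.8° / √11.3 = 0.7096/3.362 = 0.2111.
φ₁ = arccos(0.2111) ≈ 77.8°.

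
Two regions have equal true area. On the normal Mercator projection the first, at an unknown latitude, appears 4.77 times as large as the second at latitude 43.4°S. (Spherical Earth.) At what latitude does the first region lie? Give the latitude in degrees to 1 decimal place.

70.6°

Mercator areal scale is sec²φ, so apparent-area ratio = sec²φ₁ / sec²φ₂ = cos²φ₂ / cos²φ₁.
cos²φ₂ / cos²φ₁ = 4.77  ⇒  cos φ₁ = cos 43.4° / √4.77 = 0.7266/2.184 = 0.3327.
φ₁ = arccos(0.3327) ≈ 70.6°.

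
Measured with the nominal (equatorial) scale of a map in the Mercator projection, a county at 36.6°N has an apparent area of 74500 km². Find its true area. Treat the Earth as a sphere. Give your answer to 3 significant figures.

48000 km²

The Mercator projection is conformal; its linear scale factor is the same in every direction and equals sec φ = 1/cos φ.
Areal scale = k² = sec²φ = 1/cos²(36.6°) = 1/0.8028² = 1.552.
True area = apparent / (areal scale) = 74500 / 1.552 ≈ 48000 km².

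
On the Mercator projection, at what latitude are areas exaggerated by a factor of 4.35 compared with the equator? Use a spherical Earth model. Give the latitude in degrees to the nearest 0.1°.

61.3°

Mercator areal scale is sec²φ.
sec²φ = 4.35  ⇒  cos²φ = 0.2299  ⇒  cos φ = 0.4795.
φ = arccos(0.4795) ≈ 61.3°.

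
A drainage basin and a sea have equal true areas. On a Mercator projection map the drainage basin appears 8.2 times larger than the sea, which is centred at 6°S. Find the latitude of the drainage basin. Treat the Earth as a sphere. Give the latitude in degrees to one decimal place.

On Mercator, (apparent₁)/(apparent₂) = sec²φ₁ / sec²φ₂ when true areas are equal.
cos²φ₂ / cos²φ₁ = 8.2  ⇒  cos φ₁ = cos 6° / √8.2 = 0.9945/2.864 = 0.3473.
φ₁ = arccos(0.3473) ≈ 69.7°.

69.7°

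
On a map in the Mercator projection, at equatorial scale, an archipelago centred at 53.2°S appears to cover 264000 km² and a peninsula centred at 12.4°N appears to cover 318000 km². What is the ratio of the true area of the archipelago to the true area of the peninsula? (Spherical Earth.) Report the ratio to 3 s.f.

0.312

Since Mercator area scale is 1/cos²φ, the true area equals the apparent area multiplied by cos²φ.
True area of archipelago: 264000 × cos²(53.2°) = 264000 × 0.3588 = 94730 km².
True area of peninsula: 318000 × cos²(12.4°) = 318000 × 0.9539 = 303300 km².
Ratio = 94730 / 303300 ≈ 0.312.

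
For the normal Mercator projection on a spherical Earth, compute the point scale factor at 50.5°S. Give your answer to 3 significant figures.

1.57

For Mercator, h = k = sec φ (a conformal cylindrical projection has a single point scale, 1/cos φ).
k = 1/cos 50.5° = 1/0.6361 = 1.572.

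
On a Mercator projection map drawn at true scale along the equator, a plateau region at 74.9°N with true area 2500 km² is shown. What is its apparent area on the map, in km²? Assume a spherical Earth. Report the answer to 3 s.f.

For Mercator, h = k = sec φ (a conformal cylindrical projection has a single point scale, 1/cos φ).
Areal scale = k² = sec²φ = 1/cos²(74.9°) = 1/0.2605² = 14.74.
Apparent area = 2500 × 14.74 ≈ 36800 km².

36800 km²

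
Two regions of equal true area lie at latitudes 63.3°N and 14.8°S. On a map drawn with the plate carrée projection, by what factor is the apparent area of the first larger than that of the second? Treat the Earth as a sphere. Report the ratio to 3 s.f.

2.15

For the equirectangular projection with φ₀ = 0 (plate carrée), h = 1 along meridians and k = sec φ along parallels.
Areal scale at 63.3°: h·k = 1.000 × 2.226 = 2.226.
Areal scale at 14.8°: h·k = 1.000 × 1.034 = 1.034.
Ratio = 2.226/1.034 ≈ 2.15.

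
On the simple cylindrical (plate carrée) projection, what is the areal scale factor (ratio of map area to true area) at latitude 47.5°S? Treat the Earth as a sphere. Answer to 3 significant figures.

For the equirectangular projection with φ₀ = 0 (plate carrée), h = 1 along meridians and k = sec φ along parallels.
Areal scale = h·k = 1 × sec φ; at 47.5°, h = 1.000, k = 1.480, so h·k = 1.480.

1.48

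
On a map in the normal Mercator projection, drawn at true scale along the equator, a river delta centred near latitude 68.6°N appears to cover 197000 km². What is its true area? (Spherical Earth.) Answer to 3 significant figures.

Mercator is conformal, so the point scale is isotropic: h = k = sec φ = 1/cos φ.
Areal scale = k² = sec²φ = 1/cos²(68.6°) = 1/0.3649² = 7.511.
True area = apparent / (areal scale) = 197000 / 7.511 ≈ 26200 km².

26200 km²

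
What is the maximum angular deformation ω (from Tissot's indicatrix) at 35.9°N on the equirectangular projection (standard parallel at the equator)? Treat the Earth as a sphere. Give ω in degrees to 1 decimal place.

12.0°

In the plate carrée (x = Rλ, y = Rφ), meridians are true-scale (h = 1) and parallels are stretched by k = sec φ.
At 35.9°: h = 1.000, k = 1.235; principal scales a = 1.235, b = 1.000.
sin(ω/2) = (a − b)/(a + b) = 0.2345/2.235 = 0.1049, so ω = 2 arcsin(0.1049) ≈ 12.0°.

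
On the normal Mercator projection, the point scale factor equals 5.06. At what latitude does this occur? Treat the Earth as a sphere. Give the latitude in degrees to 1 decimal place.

Mercator scale is k = sec φ = 1/cos φ.
1/cos φ = 5.06  ⇒  cos φ = 0.1976  ⇒  φ = arccos(0.1976) ≈ 78.6°.

78.6°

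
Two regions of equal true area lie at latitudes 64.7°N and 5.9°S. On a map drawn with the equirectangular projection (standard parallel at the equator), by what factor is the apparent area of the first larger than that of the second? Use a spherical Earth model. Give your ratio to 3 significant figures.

2.33

Plate carrée maps x = Rλ, y = Rφ. The meridian scale is h = 1 and the parallel scale is k = 1/cos φ = sec φ.
Areal scale at 64.7°: h·k = 1.000 × 2.340 = 2.340.
Areal scale at 5.9°: h·k = 1.000 × 1.005 = 1.005.
Ratio = 2.340/1.005 ≈ 2.33.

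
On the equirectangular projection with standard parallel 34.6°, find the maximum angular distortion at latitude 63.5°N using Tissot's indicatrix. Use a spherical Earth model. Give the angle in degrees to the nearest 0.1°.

34.5°

With standard parallel φ₀ = 34.6°, the equirectangular projection gives x = Rλ cos φ₀, y = Rφ, so h = 1 and k = cos 34.6° / cos φ.
At 63.5°: h = 1.000, k = 1.845; principal scales a = 1.845, b = 1.000.
sin(ω/2) = (a − b)/(a + b) = 0.8448/2.845 = 0.2970, so ω = 2 arcsin(0.2970) ≈ 34.5°.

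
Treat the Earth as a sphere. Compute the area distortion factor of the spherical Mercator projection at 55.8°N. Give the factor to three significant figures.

For Mercator, h = k = sec φ (a conformal cylindrical projection has a single point scale, 1/cos φ).
Areal scale = k² = sec²φ = 1/cos²(55.8°) = 1/0.5621² = 3.165.

3.17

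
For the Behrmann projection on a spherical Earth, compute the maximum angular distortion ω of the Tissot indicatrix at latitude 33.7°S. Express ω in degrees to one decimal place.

4.6°

Behrmann is a cylindrical equal-area projection with standard parallels at ±30°. A cylindrical equal-area projection with standard parallel φ₀ has meridian scale h = cos φ / cos φ₀ and parallel scale k = cos φ₀ / cos φ (so areas are preserved, h·k = 1).
At 33.7°: h = 0.9607, k = 1.041; principal scales a = 1.041, b = 0.9607.
sin(ω/2) = (a − b)/(a + b) = 0.08030/2.002 = 0.04012, so ω = 2 arcsin(0.04012) ≈ 4.6°.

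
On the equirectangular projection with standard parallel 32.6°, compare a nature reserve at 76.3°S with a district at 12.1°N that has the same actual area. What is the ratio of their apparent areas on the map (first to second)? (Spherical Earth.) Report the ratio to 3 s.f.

4.13

The equidistant cylindrical projection with φ₀ = 32.6° has h = 1 (meridians true) and k = cos φ₀ / cos φ along parallels.
Areal scale at 76.3°: h·k = 1.000 × 3.557 = 3.557.
Areal scale at 12.1°: h·k = 1.000 × 0.8616 = 0.8616.
Ratio = 3.557/0.8616 ≈ 4.13.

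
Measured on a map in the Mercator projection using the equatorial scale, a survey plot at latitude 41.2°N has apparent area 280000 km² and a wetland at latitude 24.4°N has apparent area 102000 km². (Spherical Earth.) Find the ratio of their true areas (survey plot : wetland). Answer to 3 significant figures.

1.87

On Mercator the areal scale is sec²φ, so true area = apparent × cos²φ.
True area of survey plot: 280000 × cos²(41.2°) = 280000 × 0.5661 = 158500 km².
True area of wetland: 102000 × cos²(24.4°) = 102000 × 0.8293 = 84590 km².
Ratio = 158500 / 84590 ≈ 1.87.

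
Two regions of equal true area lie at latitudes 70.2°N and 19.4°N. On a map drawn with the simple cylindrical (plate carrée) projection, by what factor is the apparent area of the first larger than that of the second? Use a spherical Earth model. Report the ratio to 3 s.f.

2.78

In the plate carrée (x = Rλ, y = Rφ), meridians are true-scale (h = 1) and parallels are stretched by k = sec φ.
Areal scale at 70.2°: h·k = 1.000 × 2.952 = 2.952.
Areal scale at 19.4°: h·k = 1.000 × 1.060 = 1.060.
Ratio = 2.952/1.060 ≈ 2.78.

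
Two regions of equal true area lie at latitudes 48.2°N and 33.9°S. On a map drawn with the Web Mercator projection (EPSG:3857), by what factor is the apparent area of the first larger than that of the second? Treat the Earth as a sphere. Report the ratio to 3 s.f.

1.55

On Mercator, area is exaggerated by sec²φ = 1/cos²φ.
At 48.2°: sec²(48.2°) = 1/0.6665² = 2.251.
At 33.9°: sec²(33.9°) = 1/0.8300² = 1.452.
Ratio = 2.251/1.452 = cos²(33.9°)/cos²(48.2°) ≈ 1.55.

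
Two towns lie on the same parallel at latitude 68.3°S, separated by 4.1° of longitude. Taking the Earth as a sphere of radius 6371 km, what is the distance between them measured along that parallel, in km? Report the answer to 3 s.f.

Arc length along a parallel = R cos φ · Δλ (with Δλ in radians).
= 6371 × cos 68.3° × (4.1° × π/180) = 6371 × 0.3697 × 0.07156 ≈ 169 km.

169 km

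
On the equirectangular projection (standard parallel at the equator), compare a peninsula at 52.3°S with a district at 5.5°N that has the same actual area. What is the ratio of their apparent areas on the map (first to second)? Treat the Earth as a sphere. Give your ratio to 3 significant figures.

1.63

For the equirectangular projection with φ₀ = 0 (plate carrée), h = 1 along meridians and k = sec φ along parallels.
Areal scale at 52.3°: h·k = 1.000 × 1.635 = 1.635.
Areal scale at 5.5°: h·k = 1.000 × 1.005 = 1.005.
Ratio = 1.635/1.005 ≈ 1.63.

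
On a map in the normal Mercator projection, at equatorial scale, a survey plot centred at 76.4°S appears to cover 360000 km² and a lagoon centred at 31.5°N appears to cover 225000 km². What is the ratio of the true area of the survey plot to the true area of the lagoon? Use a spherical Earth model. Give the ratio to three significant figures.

Mercator's areal exaggeration is sec²φ; hence true area = (apparent area) · cos²φ.
True area of survey plot: 360000 × cos²(76.4°) = 360000 × 0.05529 = 19910 km².
True area of lagoon: 225000 × cos²(31.5°) = 225000 × 0.7270 = 163600 km².
Ratio = 19910 / 163600 ≈ 0.122.

0.122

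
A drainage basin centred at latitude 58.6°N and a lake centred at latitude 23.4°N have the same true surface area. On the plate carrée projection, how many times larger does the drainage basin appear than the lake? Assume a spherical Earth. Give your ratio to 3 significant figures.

1.76

In the plate carrée (x = Rλ, y = Rφ), meridians are true-scale (h = 1) and parallels are stretched by k = sec φ.
Areal scale at 58.6°: h·k = 1.000 × 1.919 = 1.919.
Areal scale at 23.4°: h·k = 1.000 × 1.090 = 1.090.
Ratio = 1.919/1.090 ≈ 1.76.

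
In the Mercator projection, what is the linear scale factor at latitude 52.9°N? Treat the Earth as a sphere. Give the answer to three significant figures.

1.66

For Mercator, h = k = sec φ (a conformal cylindrical projection has a single point scale, 1/cos φ).
k = 1/cos 52.9° = 1/0.6032 = 1.658.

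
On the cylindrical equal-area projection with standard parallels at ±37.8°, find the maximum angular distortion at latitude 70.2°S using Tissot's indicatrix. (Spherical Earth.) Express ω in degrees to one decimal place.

87.2°

A cylindrical equal-area projection with standard parallel φ₀ has meridian scale h = cos φ / cos φ₀ and parallel scale k = cos φ₀ / cos φ (so areas are preserved, h·k = 1).
At 70.2°: h = 0.4287, k = 2.333; principal scales a = 2.333, b = 0.4287.
sin(ω/2) = (a − b)/(a + b) = 1.904/2.761 = 0.6895, so ω = 2 arcsin(0.6895) ≈ 87.2°.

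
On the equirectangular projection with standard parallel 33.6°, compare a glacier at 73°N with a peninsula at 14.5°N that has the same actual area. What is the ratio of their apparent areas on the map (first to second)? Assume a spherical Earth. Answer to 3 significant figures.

3.31

In the equirectangular projection with standard parallel φ₀ = 33.6° (x = Rλ cos φ₀, y = Rφ), meridians are true-scale (h = 1) and the parallel scale is k = cos φ₀ / cos φ.
Areal scale at 73°: h·k = 1.000 × 2.849 = 2.849.
Areal scale at 14.5°: h·k = 1.000 × 0.8603 = 0.8603.
Ratio = 2.849/0.8603 ≈ 3.31.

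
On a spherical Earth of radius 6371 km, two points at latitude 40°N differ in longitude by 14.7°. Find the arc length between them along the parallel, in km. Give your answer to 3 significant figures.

1250 km

Arc length along a parallel = R cos φ · Δλ (with Δλ in radians).
= 6371 × cos 40° × (14.7° × π/180) = 6371 × 0.7660 × 0.2566 ≈ 1250 km.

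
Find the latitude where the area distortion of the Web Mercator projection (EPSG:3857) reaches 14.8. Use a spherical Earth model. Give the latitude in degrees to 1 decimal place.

Mercator areal scale is sec²φ.
sec²φ = 14.8  ⇒  cos²φ = 0.06757  ⇒  cos φ = 0.2599.
φ = arccos(0.2599) ≈ 74.9°.

74.9°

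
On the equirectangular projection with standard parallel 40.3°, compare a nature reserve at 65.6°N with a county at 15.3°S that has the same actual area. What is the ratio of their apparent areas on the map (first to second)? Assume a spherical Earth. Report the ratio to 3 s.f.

In the equirectangular projection with standard parallel φ₀ = 40.3° (x = Rλ cos φ₀, y = Rφ), meridians are true-scale (h = 1) and the parallel scale is k = cos φ₀ / cos φ.
Areal scale at 65.6°: h·k = 1.000 × 1.846 = 1.846.
Areal scale at 15.3°: h·k = 1.000 × 0.7907 = 0.7907.
Ratio = 1.846/0.7907 ≈ 2.33.

2.33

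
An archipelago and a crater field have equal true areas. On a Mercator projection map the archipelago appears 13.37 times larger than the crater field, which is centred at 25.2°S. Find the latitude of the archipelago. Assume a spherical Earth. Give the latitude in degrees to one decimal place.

On Mercator, (apparent₁)/(apparent₂) = sec²φ₁ / sec²φ₂ when true areas are equal.
cos²φ₂ / cos²φ₁ = 13.37  ⇒  cos φ₁ = cos 25.2° / √13.37 = 0.9048/3.657 = 0.2475.
φ₁ = arccos(0.2475) ≈ 75.7°.

75.7°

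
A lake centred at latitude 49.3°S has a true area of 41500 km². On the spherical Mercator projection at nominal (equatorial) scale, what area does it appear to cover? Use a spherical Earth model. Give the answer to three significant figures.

97600 km²

Mercator is conformal, so the point scale is isotropic: h = k = sec φ = 1/cos φ.
Areal scale = k² = sec²φ = 1/cos²(49.3°) = 1/0.6521² = 2.352.
Apparent area = 41500 × 2.352 ≈ 97600 km².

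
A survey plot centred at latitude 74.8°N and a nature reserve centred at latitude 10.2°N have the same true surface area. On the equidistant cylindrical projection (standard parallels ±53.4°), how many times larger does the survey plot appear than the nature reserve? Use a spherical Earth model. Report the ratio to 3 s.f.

3.75

With standard parallel φ₀ = 53.4°, the equirectangular projection gives x = Rλ cos φ₀, y = Rφ, so h = 1 and k = cos 53.4° / cos φ.
Areal scale at 74.8°: h·k = 1.000 × 2.274 = 2.274.
Areal scale at 10.2°: h·k = 1.000 × 0.6058 = 0.6058.
Ratio = 2.274/0.6058 ≈ 3.75.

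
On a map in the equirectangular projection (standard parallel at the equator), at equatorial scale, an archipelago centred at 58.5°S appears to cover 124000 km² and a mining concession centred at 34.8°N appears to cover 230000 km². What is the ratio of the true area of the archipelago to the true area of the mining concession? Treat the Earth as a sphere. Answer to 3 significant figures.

Plate carrée has h = 1 and k = sec φ, giving areal scale sec φ; true area = (apparent area) · cos φ.
True area of archipelago: 124000 × cos(58.5°) = 124000 × 0.5225 = 64790 km².
True area of mining concession: 230000 × cos(34.8°) = 230000 × 0.8211 = 188900 km².
Ratio = 64790 / 188900 ≈ 0.343.

0.343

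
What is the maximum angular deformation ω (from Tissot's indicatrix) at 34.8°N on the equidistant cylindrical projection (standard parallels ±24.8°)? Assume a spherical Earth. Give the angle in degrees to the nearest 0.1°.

5.7°

With standard parallel φ₀ = 24.8°, the equirectangular projection gives x = Rλ cos φ₀, y = Rφ, so h = 1 and k = cos 24.8° / cos φ.
At 34.8°: h = 1.000, k = 1.105; principal scales a = 1.105, b = 1.000.
sin(ω/2) = (a − b)/(a + b) = 0.1055/2.105 = 0.05011, so ω = 2 arcsin(0.05011) ≈ 5.7°.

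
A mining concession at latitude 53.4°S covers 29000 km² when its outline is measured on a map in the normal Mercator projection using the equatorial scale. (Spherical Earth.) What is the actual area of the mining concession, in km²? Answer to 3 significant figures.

The Mercator projection is conformal; its linear scale factor is the same in every direction and equals sec φ = 1/cos φ.
Areal scale = k² = sec²φ = 1/cos²(53.4°) = 1/0.5962² = 2.813.
True area = apparent / (areal scale) = 29000 / 2.813 ≈ 10300 km².

10300 km²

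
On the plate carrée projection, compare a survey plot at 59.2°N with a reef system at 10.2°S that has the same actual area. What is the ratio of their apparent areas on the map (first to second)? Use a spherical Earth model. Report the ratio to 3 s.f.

In the plate carrée (x = Rλ, y = Rφ), meridians are true-scale (h = 1) and parallels are stretched by k = sec φ.
Areal scale at 59.2°: h·k = 1.000 × 1.953 = 1.953.
Areal scale at 10.2°: h·k = 1.000 × 1.016 = 1.016.
Ratio = 1.953/1.016 ≈ 1.92.

1.92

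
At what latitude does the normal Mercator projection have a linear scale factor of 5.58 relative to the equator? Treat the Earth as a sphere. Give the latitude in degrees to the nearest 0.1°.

Mercator scale is k = sec φ = 1/cos φ.
1/cos φ = 5.58  ⇒  cos φ = 0.1792  ⇒  φ = arccos(0.1792) ≈ 79.7°.

79.7°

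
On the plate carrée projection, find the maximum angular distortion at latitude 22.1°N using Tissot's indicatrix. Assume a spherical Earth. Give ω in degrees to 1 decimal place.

4.4°

In the plate carrée (x = Rλ, y = Rφ), meridians are true-scale (h = 1) and parallels are stretched by k = sec φ.
At 22.1°: h = 1.000, k = 1.079; principal scales a = 1.079, b = 1.000.
sin(ω/2) = (a − b)/(a + b) = 0.07930/2.079 = 0.03814, so ω = 2 arcsin(0.03814) ≈ 4.4°.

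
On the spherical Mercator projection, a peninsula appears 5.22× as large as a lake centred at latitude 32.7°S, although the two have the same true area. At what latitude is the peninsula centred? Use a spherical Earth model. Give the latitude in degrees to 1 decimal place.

On Mercator, (apparent₁)/(apparent₂) = sec²φ₁ / sec²φ₂ when true areas are equal.
cos²φ₂ / cos²φ₁ = 5.22  ⇒  cos φ₁ = cos 32.7° / √5.22 = 0.8415/2.285 = 0.3683.
φ₁ = arccos(0.3683) ≈ 68.4°.

68.4°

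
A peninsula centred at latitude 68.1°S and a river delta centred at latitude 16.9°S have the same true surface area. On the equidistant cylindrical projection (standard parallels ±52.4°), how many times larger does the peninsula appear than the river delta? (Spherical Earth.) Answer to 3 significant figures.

2.57

With standard parallel φ₀ = 52.4°, the equirectangular projection gives x = Rλ cos φ₀, y = Rφ, so h = 1 and k = cos 52.4° / cos φ.
Areal scale at 68.1°: h·k = 1.000 × 1.636 = 1.636.
Areal scale at 16.9°: h·k = 1.000 × 0.6377 = 0.6377.
Ratio = 1.636/0.6377 ≈ 2.57.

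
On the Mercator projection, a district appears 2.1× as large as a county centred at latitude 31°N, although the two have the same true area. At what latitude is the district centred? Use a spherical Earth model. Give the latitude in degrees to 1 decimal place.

On Mercator, (apparent₁)/(apparent₂) = sec²φ₁ / sec²φ₂ when true areas are equal.
cos²φ₂ / cos²φ₁ = 2.1  ⇒  cos φ₁ = cos 31° / √2.1 = 0.8572/1.449 = 0.5915.
φ₁ = arccos(0.5915) ≈ 53.7°.

53.7°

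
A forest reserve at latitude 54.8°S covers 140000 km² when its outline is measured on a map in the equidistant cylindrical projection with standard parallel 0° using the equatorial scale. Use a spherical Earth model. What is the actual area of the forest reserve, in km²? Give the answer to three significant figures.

80700 km²

In the plate carrée (x = Rλ, y = Rφ), meridians are true-scale (h = 1) and parallels are stretched by k = sec φ.
Areal scale = h·k = 1 × sec φ; at 54.8°, h = 1.000, k = 1.735, so h·k = 1.735.
True area = apparent / (areal scale) = 140000 / 1.735 ≈ 80700 km².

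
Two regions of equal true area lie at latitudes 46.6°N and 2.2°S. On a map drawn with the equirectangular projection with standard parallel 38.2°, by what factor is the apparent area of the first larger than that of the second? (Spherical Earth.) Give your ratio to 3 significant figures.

With standard parallel φ₀ = 38.2°, the equirectangular projection gives x = Rλ cos φ₀, y = Rφ, so h = 1 and k = cos 38.2° / cos φ.
Areal scale at 46.6°: h·k = 1.000 × 1.144 = 1.144.
Areal scale at 2.2°: h·k = 1.000 × 0.7864 = 0.7864.
Ratio = 1.144/0.7864 ≈ 1.45.

1.45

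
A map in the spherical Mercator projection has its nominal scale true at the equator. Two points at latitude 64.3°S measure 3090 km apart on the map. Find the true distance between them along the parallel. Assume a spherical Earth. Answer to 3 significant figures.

1340 km

Mercator is conformal, so the point scale is isotropic: h = k = sec φ = 1/cos φ.
Along the parallel at 64.3°, map distances are exaggerated by k = sec 64.3° = 2.306.
True distance = 3090 / 2.306 = 3090 × cos 64.3° ≈ 1340 km.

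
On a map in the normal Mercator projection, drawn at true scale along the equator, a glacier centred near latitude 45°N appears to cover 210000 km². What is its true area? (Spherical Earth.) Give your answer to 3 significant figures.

Mercator is conformal, so the point scale is isotropic: h = k = sec φ = 1/cos φ.
Areal scale = k² = sec²φ = 1/cos²(45°) = 1/0.7071² = 2.000.
True area = apparent / (areal scale) = 210000 / 2.000 ≈ 105000 km².

105000 km²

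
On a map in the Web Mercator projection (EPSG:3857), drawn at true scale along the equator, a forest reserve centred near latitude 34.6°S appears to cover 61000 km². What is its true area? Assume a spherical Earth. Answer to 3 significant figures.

41300 km²

The Mercator projection is conformal; its linear scale factor is the same in every direction and equals sec φ = 1/cos φ.
Areal scale = k² = sec²φ = 1/cos²(34.6°) = 1/0.8231² = 1.476.
True area = apparent / (areal scale) = 61000 / 1.476 ≈ 41300 km².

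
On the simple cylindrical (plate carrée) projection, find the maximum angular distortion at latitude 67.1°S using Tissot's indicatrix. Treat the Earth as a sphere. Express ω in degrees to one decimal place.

For the equirectangular projection with φ₀ = 0 (plate carrée), h = 1 along meridians and k = sec φ along parallels.
At 67.1°: h = 1.000, k = 2.570; principal scales a = 2.570, b = 1.000.
sin(ω/2) = (a − b)/(a + b) = 1.570/3.570 = 0.4398, so ω = 2 arcsin(0.4398) ≈ 52.2°.

52.2°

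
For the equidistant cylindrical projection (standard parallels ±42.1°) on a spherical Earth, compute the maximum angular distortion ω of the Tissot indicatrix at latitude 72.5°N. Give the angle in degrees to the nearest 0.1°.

50.1°

In the equirectangular projection with standard parallel φ₀ = 42.1° (x = Rλ cos φ₀, y = Rφ), meridians are true-scale (h = 1) and the parallel scale is k = cos φ₀ / cos φ.
At 72.5°: h = 1.000, k = 2.467; principal scales a = 2.467, b = 1.000.
sin(ω/2) = (a − b)/(a + b) = 1.467/3.467 = 0.4232, so ω = 2 arcsin(0.4232) ≈ 50.1°.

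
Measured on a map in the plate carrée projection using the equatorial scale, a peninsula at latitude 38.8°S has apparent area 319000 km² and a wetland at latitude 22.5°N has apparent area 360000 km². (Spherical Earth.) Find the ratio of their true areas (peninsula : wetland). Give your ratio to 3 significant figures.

Plate carrée has h = 1 and k = sec φ, giving areal scale sec φ; true area = (apparent area) · cos φ.
True area of peninsula: 319000 × cos(38.8°) = 319000 × 0.7793 = 248600 km².
True area of wetland: 360000 × cos(22.5°) = 360000 × 0.9239 = 332600 km².
Ratio = 248600 / 332600 ≈ 0.747.

0.747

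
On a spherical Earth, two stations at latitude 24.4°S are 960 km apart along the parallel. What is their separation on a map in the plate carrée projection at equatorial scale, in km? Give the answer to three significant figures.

1050 km

Plate carrée maps x = Rλ, y = Rφ. The meridian scale is h = 1 and the parallel scale is k = 1/cos φ = sec φ.
Along the parallel, k = sec 24.4° = 1/0.9107 = 1.098.
Map distance = 960 × 1.098 ≈ 1050 km.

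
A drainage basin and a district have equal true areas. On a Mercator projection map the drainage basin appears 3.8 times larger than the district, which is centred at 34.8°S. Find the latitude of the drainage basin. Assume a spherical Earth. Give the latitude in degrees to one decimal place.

65.1°

Mercator areal scale is sec²φ, so apparent-area ratio = sec²φ₁ / sec²φ₂ = cos²φ₂ / cos²φ₁.
cos²φ₂ / cos²φ₁ = 3.8  ⇒  cos φ₁ = cos 34.8° / √3.8 = 0.8211/1.949 = 0.4212.
φ₁ = arccos(0.4212) ≈ 65.1°.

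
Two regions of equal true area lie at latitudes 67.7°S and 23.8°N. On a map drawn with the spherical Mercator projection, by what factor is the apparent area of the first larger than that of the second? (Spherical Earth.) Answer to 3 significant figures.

5.81

Mercator areal scale is sec²φ.
At 67.7°: sec²(67.7°) = 1/0.3795² = 6.945.
At 23.8°: sec²(23.8°) = 1/0.9150² = 1.195.
Ratio = 6.945/1.195 = cos²(23.8°)/cos²(67.7°) ≈ 5.81.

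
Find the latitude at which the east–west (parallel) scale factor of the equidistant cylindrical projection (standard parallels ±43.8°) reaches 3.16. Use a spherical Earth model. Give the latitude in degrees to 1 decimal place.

76.8°

With standard parallel φ₀ = 43.8°, the equirectangular projection gives x = Rλ cos φ₀, y = Rφ, so h = 1 and k = cos 43.8° / cos φ.
k = cos φ₀ / cos φ = 3.16  ⇒  cos φ = cos 43.8° / 3.16 = 0.2284.
φ = arccos(0.2284) ≈ 76.8°.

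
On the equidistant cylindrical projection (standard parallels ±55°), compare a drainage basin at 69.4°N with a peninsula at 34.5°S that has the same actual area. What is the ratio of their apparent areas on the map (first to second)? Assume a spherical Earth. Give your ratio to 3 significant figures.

The equidistant cylindrical projection with φ₀ = 55° has h = 1 (meridians true) and k = cos φ₀ / cos φ along parallels.
Areal scale at 69.4°: h·k = 1.000 × 1.630 = 1.630.
Areal scale at 34.5°: h·k = 1.000 × 0.6960 = 0.6960.
Ratio = 1.630/0.6960 ≈ 2.34.

2.34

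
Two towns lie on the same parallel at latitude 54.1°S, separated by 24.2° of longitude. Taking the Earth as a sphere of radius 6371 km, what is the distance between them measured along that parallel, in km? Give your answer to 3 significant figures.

Arc length along a parallel = R cos φ · Δλ (with Δλ in radians).
= 6371 × cos 54.1° × (24.2° × π/180) = 6371 × 0.5864 × 0.4224 ≈ 1580 km.

1580 km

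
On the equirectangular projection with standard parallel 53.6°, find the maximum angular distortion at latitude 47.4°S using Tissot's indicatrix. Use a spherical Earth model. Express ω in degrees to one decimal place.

With standard parallel φ₀ = 53.6°, the equirectangular projection gives x = Rλ cos φ₀, y = Rφ, so h = 1 and k = cos 53.6° / cos φ.
At 47.4°: h = 1.000, k = 0.8767; principal scales a = 1.000, b = 0.8767.
sin(ω/2) = (a − b)/(a + b) = 0.1233/1.877 = 0.06570, so ω = 2 arcsin(0.06570) ≈ 7.5°.

7.5°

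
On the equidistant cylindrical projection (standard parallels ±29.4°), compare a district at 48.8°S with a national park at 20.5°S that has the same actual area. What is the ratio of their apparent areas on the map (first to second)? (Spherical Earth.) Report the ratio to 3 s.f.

1.42

In the equirectangular projection with standard parallel φ₀ = 29.4° (x = Rλ cos φ₀, y = Rφ), meridians are true-scale (h = 1) and the parallel scale is k = cos φ₀ / cos φ.
Areal scale at 48.8°: h·k = 1.000 × 1.323 = 1.323.
Areal scale at 20.5°: h·k = 1.000 × 0.9301 = 0.9301.
Ratio = 1.323/0.9301 ≈ 1.42.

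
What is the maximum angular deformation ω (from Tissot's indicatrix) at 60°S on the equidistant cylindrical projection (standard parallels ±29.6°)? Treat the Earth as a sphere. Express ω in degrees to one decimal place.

31.3°

In the equirectangular projection with standard parallel φ₀ = 29.6° (x = Rλ cos φ₀, y = Rφ), meridians are true-scale (h = 1) and the parallel scale is k = cos φ₀ / cos φ.
At 60°: h = 1.000, k = 1.739; principal scales a = 1.739, b = 1.000.
sin(ω/2) = (a − b)/(a + b) = 0.7390/2.739 = 0.2698, so ω = 2 arcsin(0.2698) ≈ 31.3°.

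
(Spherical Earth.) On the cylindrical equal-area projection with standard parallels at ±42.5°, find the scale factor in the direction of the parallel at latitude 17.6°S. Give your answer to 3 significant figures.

Cylindrical equal-area (φ₀ = 42.5°): h = cos φ / cos 42.5° along meridians, k = cos 42.5° / cos φ along parallels; h·k = 1.
k = cos 42.5° / cos 17.6° = 0.7373/0.9532 = 0.7735.

0.773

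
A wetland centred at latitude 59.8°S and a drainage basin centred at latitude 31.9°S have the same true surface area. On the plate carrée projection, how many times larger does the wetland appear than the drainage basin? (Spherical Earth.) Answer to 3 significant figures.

In the plate carrée (x = Rλ, y = Rφ), meridians are true-scale (h = 1) and parallels are stretched by k = sec φ.
Areal scale at 59.8°: h·k = 1.000 × 1.988 = 1.988.
Areal scale at 31.9°: h·k = 1.000 × 1.178 = 1.178.
Ratio = 1.988/1.178 ≈ 1.69.

1.69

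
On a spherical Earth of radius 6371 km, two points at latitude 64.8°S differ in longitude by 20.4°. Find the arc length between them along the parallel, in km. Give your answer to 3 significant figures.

Arc length along a parallel = R cos φ · Δλ (with Δλ in radians).
= 6371 × cos 64.8° × (20.4° × π/180) = 6371 × 0.4258 × 0.3560 ≈ 966 km.

966 km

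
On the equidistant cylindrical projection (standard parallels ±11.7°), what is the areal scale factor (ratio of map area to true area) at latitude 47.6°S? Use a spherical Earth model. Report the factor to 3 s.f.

With standard parallel φ₀ = 11.7°, the equirectangular projection gives x = Rλ cos φ₀, y = Rφ, so h = 1 and k = cos 11.7° / cos φ.
Areal scale = h·k = 1 × cos φ₀ / cos φ; at 47.6°, h = 1.000, k = 1.452, so h·k = 1.452.

1.45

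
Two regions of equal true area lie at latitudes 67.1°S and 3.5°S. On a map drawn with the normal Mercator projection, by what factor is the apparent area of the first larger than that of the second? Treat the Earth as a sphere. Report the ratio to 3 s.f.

Mercator is conformal with k = sec φ, so areal scale = k² = sec²φ.
At 67.1°: sec²(67.1°) = 1/0.3891² = 6.604.
At 3.5°: sec²(3.5°) = 1/0.9981² = 1.004.
Ratio = 6.604/1.004 = cos²(3.5°)/cos²(67.1°) ≈ 6.58.

6.58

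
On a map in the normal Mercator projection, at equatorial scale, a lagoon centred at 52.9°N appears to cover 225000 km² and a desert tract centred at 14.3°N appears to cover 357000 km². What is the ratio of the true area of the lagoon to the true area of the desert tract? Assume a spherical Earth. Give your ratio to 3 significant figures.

0.244

On Mercator the areal scale is sec²φ, so true area = apparent × cos²φ.
True area of lagoon: 225000 × cos²(52.9°) = 225000 × 0.3639 = 81870 km².
True area of desert tract: 357000 × cos²(14.3°) = 357000 × 0.9390 = 335200 km².
Ratio = 81870 / 335200 ≈ 0.244.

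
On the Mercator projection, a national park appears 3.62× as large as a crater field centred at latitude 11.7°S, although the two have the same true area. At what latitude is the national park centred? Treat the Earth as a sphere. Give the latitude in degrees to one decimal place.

59.0°

On Mercator, (apparent₁)/(apparent₂) = sec²φ₁ / sec²φ₂ when true areas are equal.
cos²φ₂ / cos²φ₁ = 3.62  ⇒  cos φ₁ = cos 11.7° / √3.62 = 0.9792/1.903 = 0.5147.
φ₁ = arccos(0.5147) ≈ 59.0°.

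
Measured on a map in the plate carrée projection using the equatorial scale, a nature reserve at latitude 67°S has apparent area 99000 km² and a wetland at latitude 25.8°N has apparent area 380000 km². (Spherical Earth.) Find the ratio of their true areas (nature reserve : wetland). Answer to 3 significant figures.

0.113

On the plate carrée, areal scale = h·k = 1 × sec φ, so true area = apparent × cos φ.
True area of nature reserve: 99000 × cos(67°) = 99000 × 0.3907 = 38680 km².
True area of wetland: 380000 × cos(25.8°) = 380000 × 0.9003 = 342100 km².
Ratio = 38680 / 342100 ≈ 0.113.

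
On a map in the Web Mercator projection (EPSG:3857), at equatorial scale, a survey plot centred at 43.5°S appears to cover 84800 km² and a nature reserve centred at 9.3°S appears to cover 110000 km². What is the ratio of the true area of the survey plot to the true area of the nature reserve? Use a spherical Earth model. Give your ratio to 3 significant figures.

Since Mercator area scale is 1/cos²φ, the true area equals the apparent area multiplied by cos²φ.
True area of survey plot: 84800 × cos²(43.5°) = 84800 × 0.5262 = 44620 km².
True area of nature reserve: 110000 × cos²(9.3°) = 110000 × 0.9739 = 107100 km².
Ratio = 44620 / 107100 ≈ 0.417.

0.417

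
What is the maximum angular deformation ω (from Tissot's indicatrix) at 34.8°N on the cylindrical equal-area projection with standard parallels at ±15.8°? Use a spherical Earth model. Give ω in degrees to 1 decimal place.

18.1°

Cylindrical equal-area (φ₀ = 15.8°): h = cos φ / cos 15.8° along meridians, k = cos 15.8° / cos φ along parallels; h·k = 1.
At 34.8°: h = 0.8534, k = 1.172; principal scales a = 1.172, b = 0.8534.
sin(ω/2) = (a − b)/(a + b) = 0.3184/2.025 = 0.1572, so ω = 2 arcsin(0.1572) ≈ 18.1°.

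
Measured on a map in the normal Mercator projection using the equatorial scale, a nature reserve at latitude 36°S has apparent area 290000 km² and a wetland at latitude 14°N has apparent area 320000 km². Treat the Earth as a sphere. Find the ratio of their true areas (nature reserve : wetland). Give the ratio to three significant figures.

On Mercator the areal scale is sec²φ, so true area = apparent × cos²φ.
True area of nature reserve: 290000 × cos²(36°) = 290000 × 0.6545 = 189800 km².
True area of wetland: 320000 × cos²(14°) = 320000 × 0.9415 = 301300 km².
Ratio = 189800 / 301300 ≈ 0.630.

0.630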